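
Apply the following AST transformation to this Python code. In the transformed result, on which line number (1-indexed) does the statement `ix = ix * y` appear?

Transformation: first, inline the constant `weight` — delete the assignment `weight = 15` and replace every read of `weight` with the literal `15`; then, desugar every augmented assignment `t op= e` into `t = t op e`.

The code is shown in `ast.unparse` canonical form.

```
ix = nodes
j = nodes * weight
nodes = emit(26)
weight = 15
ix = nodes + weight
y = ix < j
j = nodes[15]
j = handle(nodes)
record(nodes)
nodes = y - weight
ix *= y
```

Transformed code:
ix = nodes
j = nodes * 15
nodes = emit(26)
ix = nodes + 15
y = ix < j
j = nodes[15]
j = handle(nodes)
record(nodes)
nodes = y - 15
ix = ix * y

10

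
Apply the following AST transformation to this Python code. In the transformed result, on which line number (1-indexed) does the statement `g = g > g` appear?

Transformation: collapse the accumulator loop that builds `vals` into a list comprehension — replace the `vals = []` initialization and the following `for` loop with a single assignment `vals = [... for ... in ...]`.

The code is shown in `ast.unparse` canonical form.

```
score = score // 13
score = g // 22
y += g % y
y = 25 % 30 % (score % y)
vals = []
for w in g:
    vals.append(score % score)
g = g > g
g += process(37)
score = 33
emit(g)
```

Transformed code:
score = score // 13
score = g // 22
y += g % y
y = 25 % 30 % (score % y)
vals = [score % score for w in g]
g = g > g
g += process(37)
score = 33
emit(g)

6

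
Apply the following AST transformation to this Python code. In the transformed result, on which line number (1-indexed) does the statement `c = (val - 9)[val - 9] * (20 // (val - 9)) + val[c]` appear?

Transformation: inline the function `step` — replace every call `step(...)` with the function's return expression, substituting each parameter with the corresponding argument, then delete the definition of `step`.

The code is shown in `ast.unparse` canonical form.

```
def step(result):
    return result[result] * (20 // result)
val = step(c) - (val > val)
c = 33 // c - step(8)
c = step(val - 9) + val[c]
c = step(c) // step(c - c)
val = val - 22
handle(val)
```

Transformed code:
val = c[c] * (20 // c) - (val > val)
c = 33 // c - 8[8] * (20 // 8)
c = (val - 9)[val - 9] * (20 // (val - 9)) + val[c]
c = c[c] * (20 // c) // ((c - c)[c - c] * (20 // (c - c)))
val = val - 22
handle(val)

3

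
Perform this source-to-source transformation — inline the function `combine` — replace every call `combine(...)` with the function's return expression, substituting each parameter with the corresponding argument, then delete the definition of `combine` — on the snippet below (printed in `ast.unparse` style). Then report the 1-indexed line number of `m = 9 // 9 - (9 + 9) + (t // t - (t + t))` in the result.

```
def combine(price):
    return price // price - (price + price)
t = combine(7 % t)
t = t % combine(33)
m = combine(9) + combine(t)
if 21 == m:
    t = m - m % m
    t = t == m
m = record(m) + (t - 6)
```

3

Transformed code:
t = 7 % t // (7 % t) - (7 % t + 7 % t)
t = t % (33 // 33 - (33 + 33))
m = 9 // 9 - (9 + 9) + (t // t - (t + t))
if 21 == m:
    t = m - m % m
    t = t == m
m = record(m) + (t - 6)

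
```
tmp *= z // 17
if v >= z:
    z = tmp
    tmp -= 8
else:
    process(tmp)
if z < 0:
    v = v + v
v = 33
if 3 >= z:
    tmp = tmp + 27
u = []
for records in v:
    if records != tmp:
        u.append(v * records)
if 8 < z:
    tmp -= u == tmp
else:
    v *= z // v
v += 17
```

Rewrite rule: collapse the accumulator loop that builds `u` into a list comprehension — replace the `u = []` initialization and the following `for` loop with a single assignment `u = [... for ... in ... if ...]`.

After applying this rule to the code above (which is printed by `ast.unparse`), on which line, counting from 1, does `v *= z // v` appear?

16

Transformed code:
tmp *= z // 17
if v >= z:
    z = tmp
    tmp -= 8
else:
    process(tmp)
if z < 0:
    v = v + v
v = 33
if 3 >= z:
    tmp = tmp + 27
u = [v * records for records in v if records != tmp]
if 8 < z:
    tmp -= u == tmp
else:
    v *= z // v
v += 17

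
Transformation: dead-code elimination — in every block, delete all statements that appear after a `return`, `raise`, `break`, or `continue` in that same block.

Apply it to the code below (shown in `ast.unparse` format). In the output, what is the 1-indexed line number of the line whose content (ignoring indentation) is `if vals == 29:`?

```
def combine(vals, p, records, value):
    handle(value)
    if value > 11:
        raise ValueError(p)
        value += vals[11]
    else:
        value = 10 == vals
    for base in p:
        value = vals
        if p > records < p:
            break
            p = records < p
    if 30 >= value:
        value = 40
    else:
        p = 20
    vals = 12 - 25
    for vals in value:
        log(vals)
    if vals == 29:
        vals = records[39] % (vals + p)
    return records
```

18

Transformed code:
def combine(vals, p, records, value):
    handle(value)
    if value > 11:
        raise ValueError(p)
    else:
        value = 10 == vals
    for base in p:
        value = vals
        if p > records < p:
            break
    if 30 >= value:
        value = 40
    else:
        p = 20
    vals = 12 - 25
    for vals in value:
        log(vals)
    if vals == 29:
        vals = records[39] % (vals + p)
    return records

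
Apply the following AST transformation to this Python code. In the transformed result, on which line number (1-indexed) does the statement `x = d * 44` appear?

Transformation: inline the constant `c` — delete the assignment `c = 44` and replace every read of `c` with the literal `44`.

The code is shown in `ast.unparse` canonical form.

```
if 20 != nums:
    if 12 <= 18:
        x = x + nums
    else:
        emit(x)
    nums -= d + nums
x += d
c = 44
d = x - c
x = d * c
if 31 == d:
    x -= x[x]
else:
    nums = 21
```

9

Transformed code:
if 20 != nums:
    if 12 <= 18:
        x = x + nums
    else:
        emit(x)
    nums -= d + nums
x += d
d = x - 44
x = d * 44
if 31 == d:
    x -= x[x]
else:
    nums = 21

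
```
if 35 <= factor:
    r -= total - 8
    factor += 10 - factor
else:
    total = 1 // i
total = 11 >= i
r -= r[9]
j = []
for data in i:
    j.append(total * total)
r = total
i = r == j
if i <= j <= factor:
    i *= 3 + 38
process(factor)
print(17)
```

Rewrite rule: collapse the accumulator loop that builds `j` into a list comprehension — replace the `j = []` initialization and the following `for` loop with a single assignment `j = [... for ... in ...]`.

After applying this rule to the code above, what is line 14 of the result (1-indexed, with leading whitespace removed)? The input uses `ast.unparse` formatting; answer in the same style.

Transformed code:
if 35 <= factor:
    r -= total - 8
    factor += 10 - factor
else:
    total = 1 // i
total = 11 >= i
r -= r[9]
j = [total * total for data in i]
r = total
i = r == j
if i <= j <= factor:
    i *= 3 + 38
process(factor)
print(17)

print(17)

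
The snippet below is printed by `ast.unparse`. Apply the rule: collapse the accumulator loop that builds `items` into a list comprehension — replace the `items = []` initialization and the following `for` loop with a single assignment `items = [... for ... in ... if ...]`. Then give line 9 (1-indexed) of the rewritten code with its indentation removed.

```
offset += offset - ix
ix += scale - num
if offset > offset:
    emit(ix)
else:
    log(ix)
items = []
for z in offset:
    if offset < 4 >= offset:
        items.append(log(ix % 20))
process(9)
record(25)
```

Transformed code:
offset += offset - ix
ix += scale - num
if offset > offset:
    emit(ix)
else:
    log(ix)
items = [log(ix % 20) for z in offset if offset < 4 >= offset]
process(9)
record(25)

record(25)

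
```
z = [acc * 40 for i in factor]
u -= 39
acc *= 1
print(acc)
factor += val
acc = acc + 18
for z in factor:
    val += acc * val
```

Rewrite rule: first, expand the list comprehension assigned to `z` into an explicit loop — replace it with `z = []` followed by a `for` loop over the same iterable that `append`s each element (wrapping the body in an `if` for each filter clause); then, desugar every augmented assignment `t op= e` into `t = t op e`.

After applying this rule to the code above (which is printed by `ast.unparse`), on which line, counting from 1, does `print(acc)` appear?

Transformed code:
z = []
for i in factor:
    z.append(acc * 40)
u = u - 39
acc = acc * 1
print(acc)
factor = factor + val
acc = acc + 18
for z in factor:
    val = val + acc * val

6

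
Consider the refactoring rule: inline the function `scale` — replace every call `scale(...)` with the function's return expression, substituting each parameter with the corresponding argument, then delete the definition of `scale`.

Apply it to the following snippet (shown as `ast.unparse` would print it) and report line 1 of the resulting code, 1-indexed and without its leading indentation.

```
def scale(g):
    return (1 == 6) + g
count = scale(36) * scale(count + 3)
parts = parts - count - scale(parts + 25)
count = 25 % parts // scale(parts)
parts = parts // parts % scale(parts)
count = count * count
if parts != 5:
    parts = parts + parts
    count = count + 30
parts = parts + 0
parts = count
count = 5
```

Transformed code:
count = ((1 == 6) + 36) * ((1 == 6) + (count + 3))
parts = parts - count - ((1 == 6) + (parts + 25))
count = 25 % parts // ((1 == 6) + parts)
parts = parts // parts % ((1 == 6) + parts)
count = count * count
if parts != 5:
    parts = parts + parts
    count = count + 30
parts = parts + 0
parts = count
count = 5

count = ((1 == 6) + 36) * ((1 == 6) + (count + 3))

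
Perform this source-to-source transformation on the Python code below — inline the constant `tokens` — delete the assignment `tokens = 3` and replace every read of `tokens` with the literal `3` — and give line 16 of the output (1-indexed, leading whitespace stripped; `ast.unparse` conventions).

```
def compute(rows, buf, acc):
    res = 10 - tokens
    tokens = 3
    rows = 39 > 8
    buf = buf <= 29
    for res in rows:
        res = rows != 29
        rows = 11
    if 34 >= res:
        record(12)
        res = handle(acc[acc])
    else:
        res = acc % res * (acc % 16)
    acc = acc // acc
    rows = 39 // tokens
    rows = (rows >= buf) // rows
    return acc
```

Transformed code:
def compute(rows, buf, acc):
    res = 10 - 3
    rows = 39 > 8
    buf = buf <= 29
    for res in rows:
        res = rows != 29
        rows = 11
    if 34 >= res:
        record(12)
        res = handle(acc[acc])
    else:
        res = acc % res * (acc % 16)
    acc = acc // acc
    rows = 39 // 3
    rows = (rows >= buf) // rows
    return acc

return acc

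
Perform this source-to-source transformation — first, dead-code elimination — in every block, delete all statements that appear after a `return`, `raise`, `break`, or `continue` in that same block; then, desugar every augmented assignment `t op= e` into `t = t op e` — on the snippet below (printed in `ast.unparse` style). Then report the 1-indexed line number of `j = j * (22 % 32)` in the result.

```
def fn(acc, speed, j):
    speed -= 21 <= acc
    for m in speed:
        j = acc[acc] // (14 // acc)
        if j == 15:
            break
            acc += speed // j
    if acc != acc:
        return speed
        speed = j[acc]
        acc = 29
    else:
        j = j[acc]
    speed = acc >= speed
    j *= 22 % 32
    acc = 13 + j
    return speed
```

Transformed code:
def fn(acc, speed, j):
    speed = speed - (21 <= acc)
    for m in speed:
        j = acc[acc] // (14 // acc)
        if j == 15:
            break
    if acc != acc:
        return speed
    else:
        j = j[acc]
    speed = acc >= speed
    j = j * (22 % 32)
    acc = 13 + j
    return speed

12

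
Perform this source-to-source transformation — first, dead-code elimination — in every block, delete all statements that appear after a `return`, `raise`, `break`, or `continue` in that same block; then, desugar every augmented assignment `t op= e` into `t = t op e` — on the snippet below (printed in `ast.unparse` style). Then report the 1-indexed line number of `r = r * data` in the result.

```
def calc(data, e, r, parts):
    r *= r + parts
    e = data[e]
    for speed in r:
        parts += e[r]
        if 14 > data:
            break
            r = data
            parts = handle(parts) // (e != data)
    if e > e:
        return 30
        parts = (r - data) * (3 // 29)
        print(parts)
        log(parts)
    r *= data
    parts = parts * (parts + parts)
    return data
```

Transformed code:
def calc(data, e, r, parts):
    r = r * (r + parts)
    e = data[e]
    for speed in r:
        parts = parts + e[r]
        if 14 > data:
            break
    if e > e:
        return 30
    r = r * data
    parts = parts * (parts + parts)
    return data

10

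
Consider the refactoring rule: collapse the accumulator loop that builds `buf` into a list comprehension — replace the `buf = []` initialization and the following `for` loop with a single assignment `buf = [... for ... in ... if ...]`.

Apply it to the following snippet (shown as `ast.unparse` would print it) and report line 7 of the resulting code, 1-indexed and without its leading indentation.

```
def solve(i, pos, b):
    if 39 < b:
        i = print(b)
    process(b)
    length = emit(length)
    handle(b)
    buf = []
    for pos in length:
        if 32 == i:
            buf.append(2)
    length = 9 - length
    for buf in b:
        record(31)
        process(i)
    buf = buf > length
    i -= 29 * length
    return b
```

Transformed code:
def solve(i, pos, b):
    if 39 < b:
        i = print(b)
    process(b)
    length = emit(length)
    handle(b)
    buf = [2 for pos in length if 32 == i]
    length = 9 - length
    for buf in b:
        record(31)
        process(i)
    buf = buf > length
    i -= 29 * length
    return b

buf = [2 for pos in length if 32 == i]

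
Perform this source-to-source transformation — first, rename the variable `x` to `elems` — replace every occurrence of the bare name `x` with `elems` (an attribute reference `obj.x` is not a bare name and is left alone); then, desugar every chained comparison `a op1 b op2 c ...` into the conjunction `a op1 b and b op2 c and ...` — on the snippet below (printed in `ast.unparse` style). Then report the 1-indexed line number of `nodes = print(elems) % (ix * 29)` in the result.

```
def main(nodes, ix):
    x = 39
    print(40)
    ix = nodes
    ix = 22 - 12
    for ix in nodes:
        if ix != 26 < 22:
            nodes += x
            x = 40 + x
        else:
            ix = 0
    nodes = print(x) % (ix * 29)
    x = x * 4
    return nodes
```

Transformed code:
def main(nodes, ix):
    elems = 39
    print(40)
    ix = nodes
    ix = 22 - 12
    for ix in nodes:
        if ix != 26 and 26 < 22:
            nodes += elems
            elems = 40 + elems
        else:
            ix = 0
    nodes = print(elems) % (ix * 29)
    elems = elems * 4
    return nodes

12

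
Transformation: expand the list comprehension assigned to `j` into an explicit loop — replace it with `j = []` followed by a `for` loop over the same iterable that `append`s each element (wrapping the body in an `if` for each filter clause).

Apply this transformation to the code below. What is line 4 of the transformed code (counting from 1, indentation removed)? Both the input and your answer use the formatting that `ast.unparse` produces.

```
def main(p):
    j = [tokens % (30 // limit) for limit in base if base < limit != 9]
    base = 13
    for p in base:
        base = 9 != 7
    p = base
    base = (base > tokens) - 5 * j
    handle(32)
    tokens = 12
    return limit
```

Transformed code:
def main(p):
    j = []
    for limit in base:
        if base < limit != 9:
            j.append(tokens % (30 // limit))
    base = 13
    for p in base:
        base = 9 != 7
    p = base
    base = (base > tokens) - 5 * j
    handle(32)
    tokens = 12
    return limit

if base < limit != 9:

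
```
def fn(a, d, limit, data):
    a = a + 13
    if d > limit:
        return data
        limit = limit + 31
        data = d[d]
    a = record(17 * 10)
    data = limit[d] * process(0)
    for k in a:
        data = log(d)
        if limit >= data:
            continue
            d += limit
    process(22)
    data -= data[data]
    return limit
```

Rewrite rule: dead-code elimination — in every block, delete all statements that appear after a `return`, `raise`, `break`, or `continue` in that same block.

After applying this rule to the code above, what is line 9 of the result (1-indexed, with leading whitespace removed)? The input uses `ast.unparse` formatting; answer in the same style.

Transformed code:
def fn(a, d, limit, data):
    a = a + 13
    if d > limit:
        return data
    a = record(17 * 10)
    data = limit[d] * process(0)
    for k in a:
        data = log(d)
        if limit >= data:
            continue
    process(22)
    data -= data[data]
    return limit

if limit >= data:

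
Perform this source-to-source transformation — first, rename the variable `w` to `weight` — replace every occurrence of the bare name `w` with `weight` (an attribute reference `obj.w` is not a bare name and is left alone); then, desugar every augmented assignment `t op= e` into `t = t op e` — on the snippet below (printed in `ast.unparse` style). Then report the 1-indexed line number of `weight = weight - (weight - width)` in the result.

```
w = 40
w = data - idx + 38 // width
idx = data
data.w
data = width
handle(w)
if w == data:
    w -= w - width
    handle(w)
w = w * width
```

8

Transformed code:
weight = 40
weight = data - idx + 38 // width
idx = data
data.w
data = width
handle(weight)
if weight == data:
    weight = weight - (weight - width)
    handle(weight)
weight = weight * width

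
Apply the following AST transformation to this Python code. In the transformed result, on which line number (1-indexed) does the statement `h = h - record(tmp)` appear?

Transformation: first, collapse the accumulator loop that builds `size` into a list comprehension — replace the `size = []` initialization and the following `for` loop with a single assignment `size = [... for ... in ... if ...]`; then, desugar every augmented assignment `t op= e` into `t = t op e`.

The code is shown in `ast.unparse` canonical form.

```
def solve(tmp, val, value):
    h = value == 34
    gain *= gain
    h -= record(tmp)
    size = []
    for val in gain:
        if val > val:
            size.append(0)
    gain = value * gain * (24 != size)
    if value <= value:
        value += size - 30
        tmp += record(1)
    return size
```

4

Transformed code:
def solve(tmp, val, value):
    h = value == 34
    gain = gain * gain
    h = h - record(tmp)
    size = [0 for val in gain if val > val]
    gain = value * gain * (24 != size)
    if value <= value:
        value = value + (size - 30)
        tmp = tmp + record(1)
    return size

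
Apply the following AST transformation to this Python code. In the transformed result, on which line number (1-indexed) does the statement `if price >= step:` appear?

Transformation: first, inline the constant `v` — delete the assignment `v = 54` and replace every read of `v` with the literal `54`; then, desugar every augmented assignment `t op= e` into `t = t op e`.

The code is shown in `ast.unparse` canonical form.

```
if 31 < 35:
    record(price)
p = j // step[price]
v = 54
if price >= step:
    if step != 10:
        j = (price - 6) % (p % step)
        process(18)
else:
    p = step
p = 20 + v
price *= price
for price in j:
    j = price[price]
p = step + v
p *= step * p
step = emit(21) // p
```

Transformed code:
if 31 < 35:
    record(price)
p = j // step[price]
if price >= step:
    if step != 10:
        j = (price - 6) % (p % step)
        process(18)
else:
    p = step
p = 20 + 54
price = price * price
for price in j:
    j = price[price]
p = step + 54
p = p * (step * p)
step = emit(21) // p

4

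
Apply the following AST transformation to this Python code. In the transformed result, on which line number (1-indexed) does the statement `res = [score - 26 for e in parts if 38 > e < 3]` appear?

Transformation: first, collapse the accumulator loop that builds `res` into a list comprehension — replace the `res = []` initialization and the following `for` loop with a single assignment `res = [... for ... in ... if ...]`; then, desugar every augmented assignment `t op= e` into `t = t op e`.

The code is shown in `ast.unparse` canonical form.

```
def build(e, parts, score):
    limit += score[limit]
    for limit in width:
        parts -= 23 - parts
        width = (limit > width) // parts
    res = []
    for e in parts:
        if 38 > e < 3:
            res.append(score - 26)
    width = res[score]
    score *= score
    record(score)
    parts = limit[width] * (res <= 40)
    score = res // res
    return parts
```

6

Transformed code:
def build(e, parts, score):
    limit = limit + score[limit]
    for limit in width:
        parts = parts - (23 - parts)
        width = (limit > width) // parts
    res = [score - 26 for e in parts if 38 > e < 3]
    width = res[score]
    score = score * score
    record(score)
    parts = limit[width] * (res <= 40)
    score = res // res
    return parts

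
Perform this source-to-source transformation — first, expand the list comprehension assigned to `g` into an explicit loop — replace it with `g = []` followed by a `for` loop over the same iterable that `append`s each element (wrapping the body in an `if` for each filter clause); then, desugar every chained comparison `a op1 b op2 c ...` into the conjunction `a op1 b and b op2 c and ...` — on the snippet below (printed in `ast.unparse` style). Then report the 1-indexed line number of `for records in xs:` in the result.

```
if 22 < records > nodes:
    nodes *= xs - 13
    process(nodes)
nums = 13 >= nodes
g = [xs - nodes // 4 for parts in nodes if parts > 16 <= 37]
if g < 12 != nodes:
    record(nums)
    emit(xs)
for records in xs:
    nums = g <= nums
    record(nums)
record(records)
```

Transformed code:
if 22 < records and records > nodes:
    nodes *= xs - 13
    process(nodes)
nums = 13 >= nodes
g = []
for parts in nodes:
    if parts > 16 and 16 <= 37:
        g.append(xs - nodes // 4)
if g < 12 and 12 != nodes:
    record(nums)
    emit(xs)
for records in xs:
    nums = g <= nums
    record(nums)
record(records)

12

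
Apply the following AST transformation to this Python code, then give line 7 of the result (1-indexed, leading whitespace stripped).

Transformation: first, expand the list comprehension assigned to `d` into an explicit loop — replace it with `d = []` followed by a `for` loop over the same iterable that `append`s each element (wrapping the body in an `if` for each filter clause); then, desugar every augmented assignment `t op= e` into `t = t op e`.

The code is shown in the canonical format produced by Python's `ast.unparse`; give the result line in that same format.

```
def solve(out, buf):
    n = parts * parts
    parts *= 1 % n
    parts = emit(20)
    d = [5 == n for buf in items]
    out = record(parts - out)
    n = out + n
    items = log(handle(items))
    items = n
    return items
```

Transformed code:
def solve(out, buf):
    n = parts * parts
    parts = parts * (1 % n)
    parts = emit(20)
    d = []
    for buf in items:
        d.append(5 == n)
    out = record(parts - out)
    n = out + n
    items = log(handle(items))
    items = n
    return items

d.append(5 == n)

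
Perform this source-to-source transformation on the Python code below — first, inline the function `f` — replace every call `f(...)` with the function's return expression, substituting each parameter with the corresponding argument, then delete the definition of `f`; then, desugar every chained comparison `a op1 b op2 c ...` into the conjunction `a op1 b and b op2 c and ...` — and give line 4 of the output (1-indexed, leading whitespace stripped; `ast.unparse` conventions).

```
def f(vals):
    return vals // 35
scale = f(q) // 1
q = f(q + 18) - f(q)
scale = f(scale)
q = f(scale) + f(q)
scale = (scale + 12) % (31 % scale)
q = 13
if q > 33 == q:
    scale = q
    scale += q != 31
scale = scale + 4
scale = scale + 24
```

Transformed code:
scale = q // 35 // 1
q = (q + 18) // 35 - q // 35
scale = scale // 35
q = scale // 35 + q // 35
scale = (scale + 12) % (31 % scale)
q = 13
if q > 33 and 33 == q:
    scale = q
    scale += q != 31
scale = scale + 4
scale = scale + 24

q = scale // 35 + q // 35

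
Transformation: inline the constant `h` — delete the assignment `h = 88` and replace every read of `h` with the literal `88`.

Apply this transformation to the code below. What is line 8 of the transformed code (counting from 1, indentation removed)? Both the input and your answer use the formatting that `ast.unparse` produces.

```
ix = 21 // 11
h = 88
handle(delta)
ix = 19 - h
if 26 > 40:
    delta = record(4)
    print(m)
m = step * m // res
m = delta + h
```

m = delta + 88

Transformed code:
ix = 21 // 11
handle(delta)
ix = 19 - 88
if 26 > 40:
    delta = record(4)
    print(m)
m = step * m // res
m = delta + 88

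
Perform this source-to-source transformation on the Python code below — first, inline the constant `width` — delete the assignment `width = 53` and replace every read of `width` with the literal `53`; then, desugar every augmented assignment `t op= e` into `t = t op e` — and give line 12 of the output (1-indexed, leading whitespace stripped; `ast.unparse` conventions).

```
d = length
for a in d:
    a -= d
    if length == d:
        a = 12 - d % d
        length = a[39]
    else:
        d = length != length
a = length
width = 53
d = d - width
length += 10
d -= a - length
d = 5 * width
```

Transformed code:
d = length
for a in d:
    a = a - d
    if length == d:
        a = 12 - d % d
        length = a[39]
    else:
        d = length != length
a = length
d = d - 53
length = length + 10
d = d - (a - length)
d = 5 * 53

d = d - (a - length)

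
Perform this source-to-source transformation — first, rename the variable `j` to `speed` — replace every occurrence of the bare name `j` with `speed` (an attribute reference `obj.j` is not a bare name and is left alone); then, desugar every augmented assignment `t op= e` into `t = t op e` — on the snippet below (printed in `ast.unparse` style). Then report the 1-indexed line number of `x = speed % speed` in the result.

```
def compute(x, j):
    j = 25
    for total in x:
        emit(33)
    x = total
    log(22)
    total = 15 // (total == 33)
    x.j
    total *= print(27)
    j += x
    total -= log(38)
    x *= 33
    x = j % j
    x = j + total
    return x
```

13

Transformed code:
def compute(x, speed):
    speed = 25
    for total in x:
        emit(33)
    x = total
    log(22)
    total = 15 // (total == 33)
    x.j
    total = total * print(27)
    speed = speed + x
    total = total - log(38)
    x = x * 33
    x = speed % speed
    x = speed + total
    return x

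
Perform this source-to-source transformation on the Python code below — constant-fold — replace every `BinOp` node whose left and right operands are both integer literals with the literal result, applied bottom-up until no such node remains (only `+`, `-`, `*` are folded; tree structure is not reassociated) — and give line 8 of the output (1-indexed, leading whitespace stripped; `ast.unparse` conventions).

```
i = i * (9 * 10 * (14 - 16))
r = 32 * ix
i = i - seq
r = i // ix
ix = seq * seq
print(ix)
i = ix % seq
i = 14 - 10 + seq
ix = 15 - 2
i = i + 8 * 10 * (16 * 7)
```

i = 4 + seq

Transformed code:
i = i * -180
r = 32 * ix
i = i - seq
r = i // ix
ix = seq * seq
print(ix)
i = ix % seq
i = 4 + seq
ix = 13
i = i + 8960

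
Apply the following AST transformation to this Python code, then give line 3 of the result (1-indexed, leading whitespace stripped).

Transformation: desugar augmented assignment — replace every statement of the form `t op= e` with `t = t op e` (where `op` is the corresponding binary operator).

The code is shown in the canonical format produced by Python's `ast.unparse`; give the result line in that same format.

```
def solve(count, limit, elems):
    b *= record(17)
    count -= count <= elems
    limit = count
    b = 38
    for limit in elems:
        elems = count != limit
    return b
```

Transformed code:
def solve(count, limit, elems):
    b = b * record(17)
    count = count - (count <= elems)
    limit = count
    b = 38
    for limit in elems:
        elems = count != limit
    return b

count = count - (count <= elems)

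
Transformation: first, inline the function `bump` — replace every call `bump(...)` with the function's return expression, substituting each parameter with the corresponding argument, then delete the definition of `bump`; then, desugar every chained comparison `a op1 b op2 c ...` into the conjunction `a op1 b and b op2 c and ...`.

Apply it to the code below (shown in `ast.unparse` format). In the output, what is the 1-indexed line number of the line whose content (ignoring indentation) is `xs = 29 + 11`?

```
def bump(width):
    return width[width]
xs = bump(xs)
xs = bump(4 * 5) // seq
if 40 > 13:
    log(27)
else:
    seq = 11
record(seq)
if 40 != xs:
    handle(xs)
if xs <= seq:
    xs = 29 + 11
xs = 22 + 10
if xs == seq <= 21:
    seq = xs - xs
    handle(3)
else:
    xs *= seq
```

Transformed code:
xs = xs[xs]
xs = (4 * 5)[4 * 5] // seq
if 40 > 13:
    log(27)
else:
    seq = 11
record(seq)
if 40 != xs:
    handle(xs)
if xs <= seq:
    xs = 29 + 11
xs = 22 + 10
if xs == seq and seq <= 21:
    seq = xs - xs
    handle(3)
else:
    xs *= seq

11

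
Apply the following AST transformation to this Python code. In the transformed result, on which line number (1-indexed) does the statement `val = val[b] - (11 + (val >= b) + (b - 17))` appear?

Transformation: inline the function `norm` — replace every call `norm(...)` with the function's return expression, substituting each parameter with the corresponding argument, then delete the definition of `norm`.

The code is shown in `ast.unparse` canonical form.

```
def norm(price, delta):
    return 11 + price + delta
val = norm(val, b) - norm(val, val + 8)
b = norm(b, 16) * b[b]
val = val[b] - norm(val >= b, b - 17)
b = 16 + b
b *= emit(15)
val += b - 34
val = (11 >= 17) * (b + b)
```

Transformed code:
val = 11 + val + b - (11 + val + (val + 8))
b = (11 + b + 16) * b[b]
val = val[b] - (11 + (val >= b) + (b - 17))
b = 16 + b
b *= emit(15)
val += b - 34
val = (11 >= 17) * (b + b)

3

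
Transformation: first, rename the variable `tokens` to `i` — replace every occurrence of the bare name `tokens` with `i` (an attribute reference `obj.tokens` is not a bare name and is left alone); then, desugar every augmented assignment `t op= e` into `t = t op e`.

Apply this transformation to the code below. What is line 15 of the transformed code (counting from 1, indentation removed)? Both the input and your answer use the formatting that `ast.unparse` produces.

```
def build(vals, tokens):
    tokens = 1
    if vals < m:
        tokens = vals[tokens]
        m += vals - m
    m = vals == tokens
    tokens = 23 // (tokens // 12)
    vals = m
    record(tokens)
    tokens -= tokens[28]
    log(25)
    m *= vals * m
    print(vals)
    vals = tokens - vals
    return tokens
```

return i

Transformed code:
def build(vals, i):
    i = 1
    if vals < m:
        i = vals[i]
        m = m + (vals - m)
    m = vals == i
    i = 23 // (i // 12)
    vals = m
    record(i)
    i = i - i[28]
    log(25)
    m = m * (vals * m)
    print(vals)
    vals = i - vals
    return i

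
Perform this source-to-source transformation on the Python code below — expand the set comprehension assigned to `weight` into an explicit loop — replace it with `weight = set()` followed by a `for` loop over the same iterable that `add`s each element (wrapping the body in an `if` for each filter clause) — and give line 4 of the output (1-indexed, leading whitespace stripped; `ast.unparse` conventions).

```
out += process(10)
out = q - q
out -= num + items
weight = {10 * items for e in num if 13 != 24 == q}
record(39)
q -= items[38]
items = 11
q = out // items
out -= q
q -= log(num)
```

weight = set()

Transformed code:
out += process(10)
out = q - q
out -= num + items
weight = set()
for e in num:
    if 13 != 24 == q:
        weight.add(10 * items)
record(39)
q -= items[38]
items = 11
q = out // items
out -= q
q -= log(num)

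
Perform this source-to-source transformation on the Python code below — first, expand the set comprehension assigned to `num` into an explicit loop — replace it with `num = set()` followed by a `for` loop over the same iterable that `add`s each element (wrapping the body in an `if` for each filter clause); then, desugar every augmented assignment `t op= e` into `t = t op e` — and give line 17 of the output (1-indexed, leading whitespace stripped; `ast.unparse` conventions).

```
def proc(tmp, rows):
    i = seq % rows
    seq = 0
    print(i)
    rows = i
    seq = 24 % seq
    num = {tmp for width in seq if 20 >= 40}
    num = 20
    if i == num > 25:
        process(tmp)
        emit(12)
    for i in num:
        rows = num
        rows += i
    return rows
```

Transformed code:
def proc(tmp, rows):
    i = seq % rows
    seq = 0
    print(i)
    rows = i
    seq = 24 % seq
    num = set()
    for width in seq:
        if 20 >= 40:
            num.add(tmp)
    num = 20
    if i == num > 25:
        process(tmp)
        emit(12)
    for i in num:
        rows = num
        rows = rows + i
    return rows

rows = rows + i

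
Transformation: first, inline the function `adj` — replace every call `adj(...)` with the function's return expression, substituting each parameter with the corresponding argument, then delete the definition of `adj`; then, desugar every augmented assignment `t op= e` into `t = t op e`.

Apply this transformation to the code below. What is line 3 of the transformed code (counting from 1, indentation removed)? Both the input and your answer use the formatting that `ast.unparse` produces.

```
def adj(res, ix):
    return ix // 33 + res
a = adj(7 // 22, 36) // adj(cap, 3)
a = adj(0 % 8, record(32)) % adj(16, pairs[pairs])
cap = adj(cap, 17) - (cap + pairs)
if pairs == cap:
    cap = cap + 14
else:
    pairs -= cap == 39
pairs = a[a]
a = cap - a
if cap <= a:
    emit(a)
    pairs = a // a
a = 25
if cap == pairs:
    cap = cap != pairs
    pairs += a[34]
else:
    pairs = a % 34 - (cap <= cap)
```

cap = 17 // 33 + cap - (cap + pairs)

Transformed code:
a = (36 // 33 + 7 // 22) // (3 // 33 + cap)
a = (record(32) // 33 + 0 % 8) % (pairs[pairs] // 33 + 16)
cap = 17 // 33 + cap - (cap + pairs)
if pairs == cap:
    cap = cap + 14
else:
    pairs = pairs - (cap == 39)
pairs = a[a]
a = cap - a
if cap <= a:
    emit(a)
    pairs = a // a
a = 25
if cap == pairs:
    cap = cap != pairs
    pairs = pairs + a[34]
else:
    pairs = a % 34 - (cap <= cap)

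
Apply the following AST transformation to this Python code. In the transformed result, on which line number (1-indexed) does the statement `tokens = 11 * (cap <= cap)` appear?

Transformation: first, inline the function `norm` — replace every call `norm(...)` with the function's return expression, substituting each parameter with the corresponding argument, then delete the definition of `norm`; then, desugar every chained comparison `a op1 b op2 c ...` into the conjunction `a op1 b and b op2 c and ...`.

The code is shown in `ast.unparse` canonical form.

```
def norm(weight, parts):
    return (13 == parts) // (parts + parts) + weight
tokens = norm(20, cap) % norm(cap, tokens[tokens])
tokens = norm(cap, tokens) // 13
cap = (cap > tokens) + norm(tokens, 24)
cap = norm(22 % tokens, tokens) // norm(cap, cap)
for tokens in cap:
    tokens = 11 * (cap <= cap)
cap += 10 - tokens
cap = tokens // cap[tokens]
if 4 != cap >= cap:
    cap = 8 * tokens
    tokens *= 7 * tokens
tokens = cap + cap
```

Transformed code:
tokens = ((13 == cap) // (cap + cap) + 20) % ((13 == tokens[tokens]) // (tokens[tokens] + tokens[tokens]) + cap)
tokens = ((13 == tokens) // (tokens + tokens) + cap) // 13
cap = (cap > tokens) + ((13 == 24) // (24 + 24) + tokens)
cap = ((13 == tokens) // (tokens + tokens) + 22 % tokens) // ((13 == cap) // (cap + cap) + cap)
for tokens in cap:
    tokens = 11 * (cap <= cap)
cap += 10 - tokens
cap = tokens // cap[tokens]
if 4 != cap and cap >= cap:
    cap = 8 * tokens
    tokens *= 7 * tokens
tokens = cap + cap

6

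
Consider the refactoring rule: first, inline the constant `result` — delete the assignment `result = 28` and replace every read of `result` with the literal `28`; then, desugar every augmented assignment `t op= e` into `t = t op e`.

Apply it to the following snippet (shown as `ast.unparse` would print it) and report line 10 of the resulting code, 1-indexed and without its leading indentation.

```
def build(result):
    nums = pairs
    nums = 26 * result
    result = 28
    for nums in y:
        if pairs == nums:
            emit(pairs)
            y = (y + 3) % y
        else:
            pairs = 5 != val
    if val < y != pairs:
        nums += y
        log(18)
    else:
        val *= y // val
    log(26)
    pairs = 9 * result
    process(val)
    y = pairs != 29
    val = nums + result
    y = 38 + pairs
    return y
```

if val < y != pairs:

Transformed code:
def build(result):
    nums = pairs
    nums = 26 * 28
    for nums in y:
        if pairs == nums:
            emit(pairs)
            y = (y + 3) % y
        else:
            pairs = 5 != val
    if val < y != pairs:
        nums = nums + y
        log(18)
    else:
        val = val * (y // val)
    log(26)
    pairs = 9 * 28
    process(val)
    y = pairs != 29
    val = nums + 28
    y = 38 + pairs
    return y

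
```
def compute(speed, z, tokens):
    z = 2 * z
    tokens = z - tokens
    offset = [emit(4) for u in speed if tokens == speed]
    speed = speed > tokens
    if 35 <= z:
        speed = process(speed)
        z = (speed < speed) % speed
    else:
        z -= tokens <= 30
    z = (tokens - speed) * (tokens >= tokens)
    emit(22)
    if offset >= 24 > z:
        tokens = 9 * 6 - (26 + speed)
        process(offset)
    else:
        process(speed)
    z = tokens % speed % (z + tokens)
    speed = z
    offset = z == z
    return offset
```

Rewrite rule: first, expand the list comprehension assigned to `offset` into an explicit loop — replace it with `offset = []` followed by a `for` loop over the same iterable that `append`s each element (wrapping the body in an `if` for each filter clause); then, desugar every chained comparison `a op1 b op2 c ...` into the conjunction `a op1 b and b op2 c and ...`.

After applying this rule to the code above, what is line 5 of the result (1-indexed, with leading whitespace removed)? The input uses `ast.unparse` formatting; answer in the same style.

Transformed code:
def compute(speed, z, tokens):
    z = 2 * z
    tokens = z - tokens
    offset = []
    for u in speed:
        if tokens == speed:
            offset.append(emit(4))
    speed = speed > tokens
    if 35 <= z:
        speed = process(speed)
        z = (speed < speed) % speed
    else:
        z -= tokens <= 30
    z = (tokens - speed) * (tokens >= tokens)
    emit(22)
    if offset >= 24 and 24 > z:
        tokens = 9 * 6 - (26 + speed)
        process(offset)
    else:
        process(speed)
    z = tokens % speed % (z + tokens)
    speed = z
    offset = z == z
    return offset

for u in speed:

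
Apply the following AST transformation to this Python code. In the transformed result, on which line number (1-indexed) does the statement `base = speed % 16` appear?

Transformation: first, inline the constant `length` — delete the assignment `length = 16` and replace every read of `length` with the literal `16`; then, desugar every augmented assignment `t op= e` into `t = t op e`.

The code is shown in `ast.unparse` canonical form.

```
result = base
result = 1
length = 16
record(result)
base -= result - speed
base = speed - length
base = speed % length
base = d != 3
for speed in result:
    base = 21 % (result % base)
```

Transformed code:
result = base
result = 1
record(result)
base = base - (result - speed)
base = speed - 16
base = speed % 16
base = d != 3
for speed in result:
    base = 21 % (result % base)

6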